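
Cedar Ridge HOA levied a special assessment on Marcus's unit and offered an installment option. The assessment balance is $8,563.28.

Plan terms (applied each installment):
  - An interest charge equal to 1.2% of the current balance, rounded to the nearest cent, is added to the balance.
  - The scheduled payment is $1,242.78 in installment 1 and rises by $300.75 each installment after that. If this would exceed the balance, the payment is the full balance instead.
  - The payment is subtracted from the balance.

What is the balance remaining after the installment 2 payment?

$5,968.81

# | Opening | Interest | Payment | End bal
1 | $8,563.28 | $102.76 | $1,242.78 | $7,423.26
2 | $7,423.26 | $89.08 | $1,543.53 | $5,968.81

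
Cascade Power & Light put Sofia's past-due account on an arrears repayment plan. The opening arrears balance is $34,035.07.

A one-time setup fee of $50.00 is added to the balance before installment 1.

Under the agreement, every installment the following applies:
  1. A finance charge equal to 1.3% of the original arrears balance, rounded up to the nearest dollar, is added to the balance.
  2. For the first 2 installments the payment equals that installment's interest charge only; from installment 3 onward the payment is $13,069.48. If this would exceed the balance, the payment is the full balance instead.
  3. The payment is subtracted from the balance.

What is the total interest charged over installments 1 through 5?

$2,215.00

# | Opening | Interest | Payment | End bal
1 | $34,085.07 | $443.00 | $443.00 | $34,085.07
2 | $34,085.07 | $443.00 | $443.00 | $34,085.07
3 | $34,085.07 | $443.00 | $13,069.48 | $21,458.59
4 | $21,458.59 | $443.00 | $13,069.48 | $8,832.11
5 | $8,832.11 | $443.00 | $9,275.11 | $0.00
Total interest: $443.00 + $443.00 + $443.00 + $443.00 + $443.00 = $2,215.00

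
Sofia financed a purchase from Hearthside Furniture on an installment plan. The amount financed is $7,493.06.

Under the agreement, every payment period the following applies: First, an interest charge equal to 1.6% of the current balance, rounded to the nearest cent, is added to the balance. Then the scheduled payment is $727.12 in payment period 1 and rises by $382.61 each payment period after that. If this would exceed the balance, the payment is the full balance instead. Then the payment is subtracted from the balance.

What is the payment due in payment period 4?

$1,874.95

Payment period 1: opening $7,493.06; interest $119.89 → $7,612.95; payment $727.12; balance $6,885.83
Payment period 2: opening $6,885.83; interest $110.17 → $6,996.00; payment $1,109.73; balance $5,886.27
Payment period 3: opening $5,886.27; interest $94.18 → $5,980.45; payment $1,492.34; balance $4,488.11
Payment period 4: opening $4,488.11; interest $71.81 → $4,559.92; payment $1,874.95; balance $2,684.97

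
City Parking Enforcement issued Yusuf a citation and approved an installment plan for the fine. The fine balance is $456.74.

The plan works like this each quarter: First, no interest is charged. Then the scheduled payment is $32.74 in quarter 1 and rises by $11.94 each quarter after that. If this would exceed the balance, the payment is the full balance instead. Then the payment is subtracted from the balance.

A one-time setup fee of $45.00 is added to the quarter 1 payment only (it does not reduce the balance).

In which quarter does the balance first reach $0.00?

7

Quarter 1: opening $456.74; payment $32.74 (+ $45.00 fee); balance $424.00
Quarter 2: opening $424.00; payment $44.68; balance $379.32
Quarter 3: opening $379.32; payment $56.62; balance $322.70
Quarter 4: opening $322.70; payment $68.56; balance $254.14
Quarter 5: opening $254.14; payment $80.50; balance $173.64
Quarter 6: opening $173.64; payment $92.44; balance $81.20
Quarter 7: opening $81.20; payment $81.20; balance $0.00
Balance reaches $0.00 in quarter 7.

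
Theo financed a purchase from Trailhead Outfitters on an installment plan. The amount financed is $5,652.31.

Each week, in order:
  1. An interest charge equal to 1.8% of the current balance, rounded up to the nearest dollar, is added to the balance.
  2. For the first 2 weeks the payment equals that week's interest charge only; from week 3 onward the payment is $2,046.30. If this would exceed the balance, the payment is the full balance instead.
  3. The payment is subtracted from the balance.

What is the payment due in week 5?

Week 1: opening $5,652.31; interest $102.00 → $5,754.31; payment $102.00; balance $5,652.31
Week 2: opening $5,652.31; interest $102.00 → $5,754.31; payment $102.00; balance $5,652.31
Week 3: opening $5,652.31; interest $102.00 → $5,754.31; payment $2,046.30; balance $3,708.01
Week 4: opening $3,708.01; interest $67.00 → $3,775.01; payment $2,046.30; balance $1,728.71
Week 5: opening $1,728.71; interest $32.00 → $1,760.71; payment $1,760.71; balance $0.00

$1,760.71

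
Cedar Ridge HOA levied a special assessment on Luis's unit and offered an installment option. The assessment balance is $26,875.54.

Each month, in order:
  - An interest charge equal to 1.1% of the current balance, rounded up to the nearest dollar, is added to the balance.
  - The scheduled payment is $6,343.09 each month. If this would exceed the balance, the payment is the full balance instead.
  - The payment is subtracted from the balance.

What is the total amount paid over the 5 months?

Month 1: opening $26,875.54; interest $296.00 → $27,171.54; payment $6,343.09; balance $20,828.45
Month 2: opening $20,828.45; interest $230.00 → $21,058.45; payment $6,343.09; balance $14,715.36
Month 3: opening $14,715.36; interest $162.00 → $14,877.36; payment $6,343.09; balance $8,534.27
Month 4: opening $8,534.27; interest $94.00 → $8,628.27; payment $6,343.09; balance $2,285.18
Month 5: opening $2,285.18; interest $26.00 → $2,311.18; payment $2,311.18; balance $0.00
Total paid: $27,683.54

$27,683.54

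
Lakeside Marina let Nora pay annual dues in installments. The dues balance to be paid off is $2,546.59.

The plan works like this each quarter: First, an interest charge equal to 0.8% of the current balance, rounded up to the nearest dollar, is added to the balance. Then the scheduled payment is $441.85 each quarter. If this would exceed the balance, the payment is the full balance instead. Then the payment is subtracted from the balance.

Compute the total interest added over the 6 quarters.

Quarter 1: $2,546.59 +$21.00 interest = $2,567.59; pay $441.85 → $2,125.74
Quarter 2: $2,125.74 +$18.00 interest = $2,143.74; pay $441.85 → $1,701.89
Quarter 3: $1,701.89 +$14.00 interest = $1,715.89; pay $441.85 → $1,274.04
Quarter 4: $1,274.04 +$11.00 interest = $1,285.04; pay $441.85 → $843.19
Quarter 5: $843.19 +$7.00 interest = $850.19; pay $441.85 → $408.34
Quarter 6: $408.34 +$4.00 interest = $412.34; pay $412.34 → $0.00
Total interest: $21.00 + $18.00 + $14.00 + $11.00 + $7.00 + $4.00 = $75.00

$75.00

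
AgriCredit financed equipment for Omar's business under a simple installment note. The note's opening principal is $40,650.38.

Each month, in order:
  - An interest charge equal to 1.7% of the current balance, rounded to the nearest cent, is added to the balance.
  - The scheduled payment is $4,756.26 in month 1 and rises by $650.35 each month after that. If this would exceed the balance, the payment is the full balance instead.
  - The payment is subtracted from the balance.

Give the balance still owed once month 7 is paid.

Month 1: $40,650.38 +$691.06 interest = $41,341.44; pay $4,756.26 → $36,585.18
Month 2: $36,585.18 +$621.95 interest = $37,207.13; pay $5,406.61 → $31,800.52
Month 3: $31,800.52 +$540.61 interest = $32,341.13; pay $6,056.96 → $26,284.17
Month 4: $26,284.17 +$446.83 interest = $26,731.00; pay $6,707.31 → $20,023.69
Month 5: $20,023.69 +$340.40 interest = $20,364.09; pay $7,357.66 → $13,006.43
Month 6: $13,006.43 +$221.11 interest = $13,227.54; pay $8,008.01 → $5,219.53
Month 7: $5,219.53 +$88.73 interest = $5,308.26; pay $5,308.26 → $0.00

$0.00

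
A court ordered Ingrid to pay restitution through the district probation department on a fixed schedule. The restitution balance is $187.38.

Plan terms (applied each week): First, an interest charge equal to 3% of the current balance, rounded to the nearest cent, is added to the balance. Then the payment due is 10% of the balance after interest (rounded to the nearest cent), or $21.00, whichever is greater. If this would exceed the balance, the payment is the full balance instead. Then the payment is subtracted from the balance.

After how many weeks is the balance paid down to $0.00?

11

Week 1: $187.38 +$5.62 interest = $193.00; pay $21.00 → $172.00
Week 2: $172.00 +$5.16 interest = $177.16; pay $21.00 → $156.16
Week 3: $156.16 +$4.68 interest = $160.84; pay $21.00 → $139.84
Week 4: $139.84 +$4.20 interest = $144.04; pay $21.00 → $123.04
Week 5: $123.04 +$3.69 interest = $126.73; pay $21.00 → $105.73
Week 6: $105.73 +$3.17 interest = $108.90; pay $21.00 → $87.90
Week 7: $87.90 +$2.64 interest = $90.54; pay $21.00 → $69.54
Week 8: $69.54 +$2.09 interest = $71.63; pay $21.00 → $50.63
Week 9: $50.63 +$1.52 interest = $52.15; pay $21.00 → $31.15
Week 10: $31.15 +$0.93 interest = $32.08; pay $21.00 → $11.08
Week 11: $11.08 +$0.33 interest = $11.41; pay $11.41 → $0.00
Balance reaches $0.00 in week 11.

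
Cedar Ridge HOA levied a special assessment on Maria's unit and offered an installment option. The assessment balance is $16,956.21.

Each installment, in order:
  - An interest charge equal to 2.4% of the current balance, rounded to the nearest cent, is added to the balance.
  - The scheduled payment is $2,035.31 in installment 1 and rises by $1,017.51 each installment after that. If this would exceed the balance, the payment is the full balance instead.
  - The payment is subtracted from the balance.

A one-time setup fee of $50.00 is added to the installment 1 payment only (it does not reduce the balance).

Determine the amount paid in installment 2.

$3,052.82

Installment 1: $16,956.21 +$406.95 interest = $17,363.16; pay $2,035.31 (+ $50.00 fee) → $15,327.85
Installment 2: $15,327.85 +$367.87 interest = $15,695.72; pay $3,052.82 → $12,642.90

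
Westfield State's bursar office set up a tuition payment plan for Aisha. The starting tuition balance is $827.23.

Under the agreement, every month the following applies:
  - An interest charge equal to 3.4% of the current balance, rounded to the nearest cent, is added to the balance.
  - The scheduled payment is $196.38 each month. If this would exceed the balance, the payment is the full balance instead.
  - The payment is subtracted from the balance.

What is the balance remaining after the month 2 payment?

$485.01

# | Opening | Interest | Payment | End bal
1 | $827.23 | $28.13 | $196.38 | $658.98
2 | $658.98 | $22.41 | $196.38 | $485.01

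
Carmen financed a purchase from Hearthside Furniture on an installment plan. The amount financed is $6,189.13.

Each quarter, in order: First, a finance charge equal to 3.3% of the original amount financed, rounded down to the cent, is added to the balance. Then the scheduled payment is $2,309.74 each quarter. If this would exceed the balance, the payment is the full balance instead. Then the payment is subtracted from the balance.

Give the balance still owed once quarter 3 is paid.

Quarter 1: opening $6,189.13; interest $204.24 → $6,393.37; payment $2,309.74; balance $4,083.63
Quarter 2: opening $4,083.63; interest $204.24 → $4,287.87; payment $2,309.74; balance $1,978.13
Quarter 3: opening $1,978.13; interest $204.24 → $2,182.37; payment $2,182.37; balance $0.00

$0.00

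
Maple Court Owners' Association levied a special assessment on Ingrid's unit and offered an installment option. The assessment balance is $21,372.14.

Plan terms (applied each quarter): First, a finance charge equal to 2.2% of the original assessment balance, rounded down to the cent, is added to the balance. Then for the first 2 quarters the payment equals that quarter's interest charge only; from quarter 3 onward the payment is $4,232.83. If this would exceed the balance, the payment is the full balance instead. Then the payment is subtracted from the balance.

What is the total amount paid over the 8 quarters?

$25,133.58

Quarter 1: $21,372.14 +$470.18 interest = $21,842.32; pay $470.18 → $21,372.14
Quarter 2: $21,372.14 +$470.18 interest = $21,842.32; pay $470.18 → $21,372.14
Quarter 3: $21,372.14 +$470.18 interest = $21,842.32; pay $4,232.83 → $17,609.49
Quarter 4: $17,609.49 +$470.18 interest = $18,079.67; pay $4,232.83 → $13,846.84
Quarter 5: $13,846.84 +$470.18 interest = $14,317.02; pay $4,232.83 → $10,084.19
Quarter 6: $10,084.19 +$470.18 interest = $10,554.37; pay $4,232.83 → $6,321.54
Quarter 7: $6,321.54 +$470.18 interest = $6,791.72; pay $4,232.83 → $2,558.89
Quarter 8: $2,558.89 +$470.18 interest = $3,029.07; pay $3,029.07 → $0.00
Total paid: $25,133.58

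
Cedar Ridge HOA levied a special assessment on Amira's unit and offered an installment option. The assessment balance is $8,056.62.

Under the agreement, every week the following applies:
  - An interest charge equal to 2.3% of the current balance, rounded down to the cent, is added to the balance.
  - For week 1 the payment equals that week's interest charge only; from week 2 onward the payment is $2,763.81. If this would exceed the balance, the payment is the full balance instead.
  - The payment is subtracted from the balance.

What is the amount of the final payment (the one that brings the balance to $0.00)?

# | Opening | Interest | Payment | End bal
1 | $8,056.62 | $185.30 | $185.30 | $8,056.62
2 | $8,056.62 | $185.30 | $2,763.81 | $5,478.11
3 | $5,478.11 | $125.99 | $2,763.81 | $2,840.29
4 | $2,840.29 | $65.32 | $2,763.81 | $141.80
5 | $141.80 | $3.26 | $145.06 | $0.00

$145.06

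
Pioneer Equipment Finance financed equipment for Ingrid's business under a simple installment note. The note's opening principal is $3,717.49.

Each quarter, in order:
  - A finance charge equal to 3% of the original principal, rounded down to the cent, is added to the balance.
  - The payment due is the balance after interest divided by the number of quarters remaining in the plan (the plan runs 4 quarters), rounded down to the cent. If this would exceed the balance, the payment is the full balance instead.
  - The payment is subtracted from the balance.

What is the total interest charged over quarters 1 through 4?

Quarter 1: opening $3,717.49; interest $111.52 → $3,829.01; payment $957.25; balance $2,871.76
Quarter 2: opening $2,871.76; interest $111.52 → $2,983.28; payment $994.42; balance $1,988.86
Quarter 3: opening $1,988.86; interest $111.52 → $2,100.38; payment $1,050.19; balance $1,050.19
Quarter 4: opening $1,050.19; interest $111.52 → $1,161.71; payment $1,161.71; balance $0.00
Total interest: $111.52 + $111.52 + $111.52 + $111.52 = $446.08

$446.08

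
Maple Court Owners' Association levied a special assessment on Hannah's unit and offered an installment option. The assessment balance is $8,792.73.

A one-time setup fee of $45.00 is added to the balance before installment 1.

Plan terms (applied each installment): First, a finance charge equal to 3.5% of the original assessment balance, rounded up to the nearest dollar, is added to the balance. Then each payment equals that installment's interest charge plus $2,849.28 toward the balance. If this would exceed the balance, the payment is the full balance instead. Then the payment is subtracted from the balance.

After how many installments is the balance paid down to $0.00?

4

Installment 1: $8,837.73 +$308.00 interest = $9,145.73; pay $3,157.28 → $5,988.45
Installment 2: $5,988.45 +$308.00 interest = $6,296.45; pay $3,157.28 → $3,139.17
Installment 3: $3,139.17 +$308.00 interest = $3,447.17; pay $3,157.28 → $289.89
Installment 4: $289.89 +$308.00 interest = $597.89; pay $597.89 → $0.00
Balance reaches $0.00 in installment 4.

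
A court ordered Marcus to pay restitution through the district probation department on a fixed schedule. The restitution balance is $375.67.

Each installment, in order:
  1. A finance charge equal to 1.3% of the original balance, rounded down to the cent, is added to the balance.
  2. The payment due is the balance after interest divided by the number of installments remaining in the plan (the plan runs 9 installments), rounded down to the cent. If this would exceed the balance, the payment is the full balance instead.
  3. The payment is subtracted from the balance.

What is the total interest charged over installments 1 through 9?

$43.92

Installment 1: opening $375.67; interest $4.88 → $380.55; payment $42.28; balance $338.27
Installment 2: opening $338.27; interest $4.88 → $343.15; payment $42.89; balance $300.26
Installment 3: opening $300.26; interest $4.88 → $305.14; payment $43.59; balance $261.55
Installment 4: opening $261.55; interest $4.88 → $266.43; payment $44.40; balance $222.03
Installment 5: opening $222.03; interest $4.88 → $226.91; payment $45.38; balance $181.53
Installment 6: opening $181.53; interest $4.88 → $186.41; payment $46.60; balance $139.81
Installment 7: opening $139.81; interest $4.88 → $144.69; payment $48.23; balance $96.46
Installment 8: opening $96.46; interest $4.88 → $101.34; payment $50.67; balance $50.67
Installment 9: opening $50.67; interest $4.88 → $55.55; payment $55.55; balance $0.00
Total interest: $4.88 + $4.88 + $4.88 + $4.88 + $4.88 + $4.88 + $4.88 + $4.88 + $4.88 = $43.92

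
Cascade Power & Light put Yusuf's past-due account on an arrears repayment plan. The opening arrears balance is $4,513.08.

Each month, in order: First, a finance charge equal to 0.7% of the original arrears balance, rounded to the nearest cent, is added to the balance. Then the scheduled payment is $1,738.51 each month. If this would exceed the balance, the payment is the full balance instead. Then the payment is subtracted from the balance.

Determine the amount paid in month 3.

# | Opening | Interest | Payment | End bal
1 | $4,513.08 | $31.59 | $1,738.51 | $2,806.16
2 | $2,806.16 | $31.59 | $1,738.51 | $1,099.24
3 | $1,099.24 | $31.59 | $1,130.83 | $0.00

$1,130.83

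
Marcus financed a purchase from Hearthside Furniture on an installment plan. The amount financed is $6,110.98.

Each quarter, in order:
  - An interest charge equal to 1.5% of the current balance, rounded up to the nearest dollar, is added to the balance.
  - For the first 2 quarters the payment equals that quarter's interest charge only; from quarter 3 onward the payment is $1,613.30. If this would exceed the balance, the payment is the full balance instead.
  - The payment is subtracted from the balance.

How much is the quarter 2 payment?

Quarter 1: $6,110.98 +$92.00 interest = $6,202.98; pay $92.00 → $6,110.98
Quarter 2: $6,110.98 +$92.00 interest = $6,202.98; pay $92.00 → $6,110.98

$92.00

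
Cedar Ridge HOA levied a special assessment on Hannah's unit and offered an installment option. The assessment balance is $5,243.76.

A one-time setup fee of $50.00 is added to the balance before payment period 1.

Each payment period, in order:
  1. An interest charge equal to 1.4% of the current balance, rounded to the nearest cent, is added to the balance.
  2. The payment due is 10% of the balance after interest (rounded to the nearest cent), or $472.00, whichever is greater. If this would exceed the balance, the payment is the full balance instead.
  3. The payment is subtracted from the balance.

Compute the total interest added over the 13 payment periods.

Payment period 1: $5,293.76 +$74.11 interest = $5,367.87; pay $536.79 → $4,831.08
Payment period 2: $4,831.08 +$67.64 interest = $4,898.72; pay $489.87 → $4,408.85
Payment period 3: $4,408.85 +$61.72 interest = $4,470.57; pay $472.00 → $3,998.57
Payment period 4: $3,998.57 +$55.98 interest = $4,054.55; pay $472.00 → $3,582.55
Payment period 5: $3,582.55 +$50.16 interest = $3,632.71; pay $472.00 → $3,160.71
Payment period 6: $3,160.71 +$44.25 interest = $3,204.96; pay $472.00 → $2,732.96
Payment period 7: $2,732.96 +$38.26 interest = $2,771.22; pay $472.00 → $2,299.22
Payment period 8: $2,299.22 +$32.19 interest = $2,331.41; pay $472.00 → $1,859.41
Payment period 9: $1,859.41 +$26.03 interest = $1,885.44; pay $472.00 → $1,413.44
Payment period 10: $1,413.44 +$19.79 interest = $1,433.23; pay $472.00 → $961.23
Payment period 11: $961.23 +$13.46 interest = $974.69; pay $472.00 → $502.69
Payment period 12: $502.69 +$7.04 interest = $509.73; pay $472.00 → $37.73
Payment period 13: $37.73 +$0.53 interest = $38.26; pay $38.26 → $0.00
Total interest: $74.11 + $67.64 + $61.72 + $55.98 + $50.16 + $44.25 + $38.26 + $32.19 + $26.03 + $19.79 + $13.46 + $7.04 + $0.53 = $491.16

$491.16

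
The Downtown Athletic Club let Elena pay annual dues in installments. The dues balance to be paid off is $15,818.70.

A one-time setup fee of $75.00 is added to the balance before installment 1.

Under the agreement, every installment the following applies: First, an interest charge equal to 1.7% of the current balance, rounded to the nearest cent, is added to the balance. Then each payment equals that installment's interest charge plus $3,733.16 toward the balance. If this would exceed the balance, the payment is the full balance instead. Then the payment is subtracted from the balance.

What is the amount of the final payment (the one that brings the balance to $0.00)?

Installment 1: $15,893.70 +$270.19 interest = $16,163.89; pay $4,003.35 → $12,160.54
Installment 2: $12,160.54 +$206.73 interest = $12,367.27; pay $3,939.89 → $8,427.38
Installment 3: $8,427.38 +$143.27 interest = $8,570.65; pay $3,876.43 → $4,694.22
Installment 4: $4,694.22 +$79.80 interest = $4,774.02; pay $3,812.96 → $961.06
Installment 5: $961.06 +$16.34 interest = $977.40; pay $977.40 → $0.00

$977.40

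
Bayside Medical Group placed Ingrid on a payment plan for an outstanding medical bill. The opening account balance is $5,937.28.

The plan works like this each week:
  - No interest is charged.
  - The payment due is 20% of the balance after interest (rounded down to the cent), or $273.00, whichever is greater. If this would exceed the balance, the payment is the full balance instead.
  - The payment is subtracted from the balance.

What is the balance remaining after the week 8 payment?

Week 1: $5,937.28 − $1,187.45 → $4,749.83
Week 2: $4,749.83 − $949.96 → $3,799.87
Week 3: $3,799.87 − $759.97 → $3,039.90
Week 4: $3,039.90 − $607.98 → $2,431.92
Week 5: $2,431.92 − $486.38 → $1,945.54
Week 6: $1,945.54 − $389.10 → $1,556.44
Week 7: $1,556.44 − $311.28 → $1,245.16
Week 8: $1,245.16 − $273.00 → $972.16

$972.16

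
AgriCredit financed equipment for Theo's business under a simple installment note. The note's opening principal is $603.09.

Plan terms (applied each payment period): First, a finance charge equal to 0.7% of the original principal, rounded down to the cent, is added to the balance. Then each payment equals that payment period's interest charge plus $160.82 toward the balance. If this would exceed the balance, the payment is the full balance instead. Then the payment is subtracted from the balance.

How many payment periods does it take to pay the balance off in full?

Payment period 1: $603.09 +$4.22 interest = $607.31; pay $165.04 → $442.27
Payment period 2: $442.27 +$4.22 interest = $446.49; pay $165.04 → $281.45
Payment period 3: $281.45 +$4.22 interest = $285.67; pay $165.04 → $120.63
Payment period 4: $120.63 +$4.22 interest = $124.85; pay $124.85 → $0.00
Balance reaches $0.00 in payment period 4.

4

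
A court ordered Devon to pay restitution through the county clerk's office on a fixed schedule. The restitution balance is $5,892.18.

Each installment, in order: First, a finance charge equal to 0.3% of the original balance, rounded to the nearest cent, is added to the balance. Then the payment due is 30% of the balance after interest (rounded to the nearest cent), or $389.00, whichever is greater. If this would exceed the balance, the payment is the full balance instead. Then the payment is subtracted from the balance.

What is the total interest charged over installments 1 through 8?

Installment 1: opening $5,892.18; interest $17.68 → $5,909.86; payment $1,772.96; balance $4,136.90
Installment 2: opening $4,136.90; interest $17.68 → $4,154.58; payment $1,246.37; balance $2,908.21
Installment 3: opening $2,908.21; interest $17.68 → $2,925.89; payment $877.77; balance $2,048.12
Installment 4: opening $2,048.12; interest $17.68 → $2,065.80; payment $619.74; balance $1,446.06
Installment 5: opening $1,446.06; interest $17.68 → $1,463.74; payment $439.12; balance $1,024.62
Installment 6: opening $1,024.62; interest $17.68 → $1,042.30; payment $389.00; balance $653.30
Installment 7: opening $653.30; interest $17.68 → $670.98; payment $389.00; balance $281.98
Installment 8: opening $281.98; interest $17.68 → $299.66; payment $299.66; balance $0.00
Total interest: $17.68 + $17.68 + $17.68 + $17.68 + $17.68 + $17.68 + $17.68 + $17.68 = $141.44

$141.44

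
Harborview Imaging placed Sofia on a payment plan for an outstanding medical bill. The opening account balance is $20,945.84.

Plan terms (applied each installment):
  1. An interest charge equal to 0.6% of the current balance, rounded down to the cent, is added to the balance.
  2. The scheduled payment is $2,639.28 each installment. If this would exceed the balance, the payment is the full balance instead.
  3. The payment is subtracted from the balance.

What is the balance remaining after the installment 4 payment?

Installment 1: opening $20,945.84; interest $125.67 → $21,071.51; payment $2,639.28; balance $18,432.23
Installment 2: opening $18,432.23; interest $110.59 → $18,542.82; payment $2,639.28; balance $15,903.54
Installment 3: opening $15,903.54; interest $95.42 → $15,998.96; payment $2,639.28; balance $13,359.68
Installment 4: opening $13,359.68; interest $80.15 → $13,439.83; payment $2,639.28; balance $10,800.55

$10,800.55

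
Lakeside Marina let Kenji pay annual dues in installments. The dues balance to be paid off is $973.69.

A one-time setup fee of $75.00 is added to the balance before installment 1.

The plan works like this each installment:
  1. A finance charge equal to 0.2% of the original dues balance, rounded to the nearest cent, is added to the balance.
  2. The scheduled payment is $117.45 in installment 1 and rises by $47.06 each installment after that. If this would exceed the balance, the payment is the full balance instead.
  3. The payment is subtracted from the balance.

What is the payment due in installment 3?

$211.57

Installment 1: opening $1,048.69; interest $1.95 → $1,050.64; payment $117.45; balance $933.19
Installment 2: opening $933.19; interest $1.95 → $935.14; payment $164.51; balance $770.63
Installment 3: opening $770.63; interest $1.95 → $772.58; payment $211.57; balance $561.01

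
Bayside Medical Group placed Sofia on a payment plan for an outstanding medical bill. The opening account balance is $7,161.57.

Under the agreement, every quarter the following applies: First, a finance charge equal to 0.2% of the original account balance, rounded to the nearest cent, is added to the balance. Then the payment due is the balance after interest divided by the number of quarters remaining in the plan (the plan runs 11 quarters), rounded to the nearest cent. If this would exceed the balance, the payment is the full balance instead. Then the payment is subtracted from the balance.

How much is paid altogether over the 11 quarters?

# | Opening | Interest | Payment | End bal
1 | $7,161.57 | $14.32 | $652.35 | $6,523.54
2 | $6,523.54 | $14.32 | $653.79 | $5,884.07
3 | $5,884.07 | $14.32 | $655.38 | $5,243.01
4 | $5,243.01 | $14.32 | $657.17 | $4,600.16
5 | $4,600.16 | $14.32 | $659.21 | $3,955.27
6 | $3,955.27 | $14.32 | $661.60 | $3,307.99
7 | $3,307.99 | $14.32 | $664.46 | $2,657.85
8 | $2,657.85 | $14.32 | $668.04 | $2,004.13
9 | $2,004.13 | $14.32 | $672.82 | $1,345.63
10 | $1,345.63 | $14.32 | $679.98 | $679.97
11 | $679.97 | $14.32 | $694.29 | $0.00
Total paid: $7,319.09

$7,319.09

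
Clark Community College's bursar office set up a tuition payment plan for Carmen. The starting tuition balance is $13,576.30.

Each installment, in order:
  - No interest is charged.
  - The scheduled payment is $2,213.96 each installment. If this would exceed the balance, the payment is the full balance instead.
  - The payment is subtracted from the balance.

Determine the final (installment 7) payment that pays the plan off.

$292.54

Installment 1: opening $13,576.30; payment $2,213.96; balance $11,362.34
Installment 2: opening $11,362.34; payment $2,213.96; balance $9,148.38
Installment 3: opening $9,148.38; payment $2,213.96; balance $6,934.42
Installment 4: opening $6,934.42; payment $2,213.96; balance $4,720.46
Installment 5: opening $4,720.46; payment $2,213.96; balance $2,506.50
Installment 6: opening $2,506.50; payment $2,213.96; balance $292.54
Installment 7: opening $292.54; payment $292.54; balance $0.00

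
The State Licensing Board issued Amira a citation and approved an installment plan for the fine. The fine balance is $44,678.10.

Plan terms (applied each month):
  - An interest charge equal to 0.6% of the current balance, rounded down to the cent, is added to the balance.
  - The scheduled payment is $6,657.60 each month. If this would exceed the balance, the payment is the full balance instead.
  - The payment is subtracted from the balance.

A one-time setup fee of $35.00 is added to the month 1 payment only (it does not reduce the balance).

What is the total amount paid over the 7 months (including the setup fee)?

Month 1: $44,678.10 +$268.06 interest = $44,946.16; pay $6,657.60 (+ $35.00 fee) → $38,288.56
Month 2: $38,288.56 +$229.73 interest = $38,518.29; pay $6,657.60 → $31,860.69
Month 3: $31,860.69 +$191.16 interest = $32,051.85; pay $6,657.60 → $25,394.25
Month 4: $25,394.25 +$152.36 interest = $25,546.61; pay $6,657.60 → $18,889.01
Month 5: $18,889.01 +$113.33 interest = $19,002.34; pay $6,657.60 → $12,344.74
Month 6: $12,344.74 +$74.06 interest = $12,418.80; pay $6,657.60 → $5,761.20
Month 7: $5,761.20 +$34.56 interest = $5,795.76; pay $5,795.76 → $0.00
Total paid: $45,776.36

$45,776.36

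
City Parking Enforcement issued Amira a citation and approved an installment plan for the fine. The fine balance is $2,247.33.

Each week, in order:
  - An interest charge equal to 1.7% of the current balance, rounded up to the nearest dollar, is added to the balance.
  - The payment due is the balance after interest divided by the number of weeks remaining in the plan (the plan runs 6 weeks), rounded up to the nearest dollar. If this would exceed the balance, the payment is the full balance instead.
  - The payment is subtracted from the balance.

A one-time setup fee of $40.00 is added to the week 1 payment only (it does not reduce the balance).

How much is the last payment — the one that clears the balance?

Week 1: $2,247.33 +$39.00 interest = $2,286.33; pay $382.00 (+ $40.00 fee) → $1,904.33
Week 2: $1,904.33 +$33.00 interest = $1,937.33; pay $388.00 → $1,549.33
Week 3: $1,549.33 +$27.00 interest = $1,576.33; pay $395.00 → $1,181.33
Week 4: $1,181.33 +$21.00 interest = $1,202.33; pay $401.00 → $801.33
Week 5: $801.33 +$14.00 interest = $815.33; pay $408.00 → $407.33
Week 6: $407.33 +$7.00 interest = $414.33; pay $414.33 → $0.00

$414.33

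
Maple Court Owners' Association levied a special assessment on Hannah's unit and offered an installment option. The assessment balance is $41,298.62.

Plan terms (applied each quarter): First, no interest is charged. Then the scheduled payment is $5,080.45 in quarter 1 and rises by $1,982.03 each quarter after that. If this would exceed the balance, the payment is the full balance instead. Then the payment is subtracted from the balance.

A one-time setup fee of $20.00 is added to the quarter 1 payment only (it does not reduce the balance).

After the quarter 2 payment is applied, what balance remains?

$29,155.69

Quarter 1: $41,298.62 − $5,080.45 (+ $20.00 fee) → $36,218.17
Quarter 2: $36,218.17 − $7,062.48 → $29,155.69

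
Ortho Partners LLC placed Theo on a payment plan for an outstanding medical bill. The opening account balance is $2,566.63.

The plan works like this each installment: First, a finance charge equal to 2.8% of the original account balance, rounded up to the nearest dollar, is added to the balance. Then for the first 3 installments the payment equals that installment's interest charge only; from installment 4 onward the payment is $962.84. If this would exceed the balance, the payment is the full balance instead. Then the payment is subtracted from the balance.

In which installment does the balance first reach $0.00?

6

# | Opening | Interest | Payment | End bal
1 | $2,566.63 | $72.00 | $72.00 | $2,566.63
2 | $2,566.63 | $72.00 | $72.00 | $2,566.63
3 | $2,566.63 | $72.00 | $72.00 | $2,566.63
4 | $2,566.63 | $72.00 | $962.84 | $1,675.79
5 | $1,675.79 | $72.00 | $962.84 | $784.95
6 | $784.95 | $72.00 | $856.95 | $0.00
Balance reaches $0.00 in installment 6.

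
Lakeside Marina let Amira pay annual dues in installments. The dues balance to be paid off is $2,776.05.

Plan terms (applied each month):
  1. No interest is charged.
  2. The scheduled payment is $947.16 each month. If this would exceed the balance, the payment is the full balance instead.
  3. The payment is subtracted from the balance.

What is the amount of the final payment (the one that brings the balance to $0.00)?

# | Opening | Payment | End bal
1 | $2,776.05 | $947.16 | $1,828.89
2 | $1,828.89 | $947.16 | $881.73
3 | $881.73 | $881.73 | $0.00

$881.73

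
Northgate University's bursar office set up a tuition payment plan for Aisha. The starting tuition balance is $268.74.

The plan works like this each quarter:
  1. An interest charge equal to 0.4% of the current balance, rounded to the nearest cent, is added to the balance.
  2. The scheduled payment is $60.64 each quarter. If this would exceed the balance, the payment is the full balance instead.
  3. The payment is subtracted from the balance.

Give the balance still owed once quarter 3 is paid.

$89.33

# | Opening | Interest | Payment | End bal
1 | $268.74 | $1.07 | $60.64 | $209.17
2 | $209.17 | $0.84 | $60.64 | $149.37
3 | $149.37 | $0.60 | $60.64 | $89.33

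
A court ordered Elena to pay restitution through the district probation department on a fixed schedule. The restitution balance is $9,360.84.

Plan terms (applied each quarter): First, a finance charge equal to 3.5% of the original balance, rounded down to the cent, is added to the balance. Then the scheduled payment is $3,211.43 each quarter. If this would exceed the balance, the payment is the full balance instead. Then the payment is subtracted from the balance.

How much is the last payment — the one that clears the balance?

Quarter 1: opening $9,360.84; interest $327.62 → $9,688.46; payment $3,211.43; balance $6,477.03
Quarter 2: opening $6,477.03; interest $327.62 → $6,804.65; payment $3,211.43; balance $3,593.22
Quarter 3: opening $3,593.22; interest $327.62 → $3,920.84; payment $3,211.43; balance $709.41
Quarter 4: opening $709.41; interest $327.62 → $1,037.03; payment $1,037.03; balance $0.00

$1,037.03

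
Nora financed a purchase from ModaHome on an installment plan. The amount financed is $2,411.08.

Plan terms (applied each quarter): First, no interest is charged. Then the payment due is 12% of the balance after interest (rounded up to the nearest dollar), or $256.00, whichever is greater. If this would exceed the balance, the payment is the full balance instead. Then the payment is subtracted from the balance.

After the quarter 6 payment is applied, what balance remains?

$841.08

Quarter 1: $2,411.08 − $290.00 → $2,121.08
Quarter 2: $2,121.08 − $256.00 → $1,865.08
Quarter 3: $1,865.08 − $256.00 → $1,609.08
Quarter 4: $1,609.08 − $256.00 → $1,353.08
Quarter 5: $1,353.08 − $256.00 → $1,097.08
Quarter 6: $1,097.08 − $256.00 → $841.08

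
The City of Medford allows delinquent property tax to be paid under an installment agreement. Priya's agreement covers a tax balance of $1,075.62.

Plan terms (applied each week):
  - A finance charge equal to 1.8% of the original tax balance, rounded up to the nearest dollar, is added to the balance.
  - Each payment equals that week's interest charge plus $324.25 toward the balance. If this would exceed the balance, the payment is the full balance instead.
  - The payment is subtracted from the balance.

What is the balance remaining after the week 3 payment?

$102.87

Week 1: opening $1,075.62; interest $20.00 → $1,095.62; payment $344.25; balance $751.37
Week 2: opening $751.37; interest $20.00 → $771.37; payment $344.25; balance $427.12
Week 3: opening $427.12; interest $20.00 → $447.12; payment $344.25; balance $102.87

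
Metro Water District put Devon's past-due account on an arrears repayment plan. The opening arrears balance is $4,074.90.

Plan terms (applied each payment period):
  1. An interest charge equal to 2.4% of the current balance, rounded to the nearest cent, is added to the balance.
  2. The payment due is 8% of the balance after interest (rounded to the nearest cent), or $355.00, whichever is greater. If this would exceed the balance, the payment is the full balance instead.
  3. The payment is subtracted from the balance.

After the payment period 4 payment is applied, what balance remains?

$3,008.45

Payment period 1: opening $4,074.90; interest $97.80 → $4,172.70; payment $355.00; balance $3,817.70
Payment period 2: opening $3,817.70; interest $91.62 → $3,909.32; payment $355.00; balance $3,554.32
Payment period 3: opening $3,554.32; interest $85.30 → $3,639.62; payment $355.00; balance $3,284.62
Payment period 4: opening $3,284.62; interest $78.83 → $3,363.45; payment $355.00; balance $3,008.45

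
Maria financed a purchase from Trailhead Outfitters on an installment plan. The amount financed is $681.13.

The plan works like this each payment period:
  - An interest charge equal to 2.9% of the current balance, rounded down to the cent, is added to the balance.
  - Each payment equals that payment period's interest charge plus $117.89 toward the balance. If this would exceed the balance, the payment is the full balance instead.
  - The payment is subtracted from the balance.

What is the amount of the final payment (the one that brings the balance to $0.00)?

Payment period 1: opening $681.13; interest $19.75 → $700.88; payment $137.64; balance $563.24
Payment period 2: opening $563.24; interest $16.33 → $579.57; payment $134.22; balance $445.35
Payment period 3: opening $445.35; interest $12.91 → $458.26; payment $130.80; balance $327.46
Payment period 4: opening $327.46; interest $9.49 → $336.95; payment $127.38; balance $209.57
Payment period 5: opening $209.57; interest $6.07 → $215.64; payment $123.96; balance $91.68
Payment period 6: opening $91.68; interest $2.65 → $94.33; payment $94.33; balance $0.00

$94.33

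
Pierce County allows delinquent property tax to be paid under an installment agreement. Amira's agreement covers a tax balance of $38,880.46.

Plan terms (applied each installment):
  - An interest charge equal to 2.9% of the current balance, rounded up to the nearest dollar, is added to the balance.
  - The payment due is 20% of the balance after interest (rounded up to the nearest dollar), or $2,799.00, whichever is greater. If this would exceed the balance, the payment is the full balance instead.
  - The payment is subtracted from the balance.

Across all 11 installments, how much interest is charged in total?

$5,421.00

Installment 1: $38,880.46 +$1,128.00 interest = $40,008.46; pay $8,002.00 → $32,006.46
Installment 2: $32,006.46 +$929.00 interest = $32,935.46; pay $6,588.00 → $26,347.46
Installment 3: $26,347.46 +$765.00 interest = $27,112.46; pay $5,423.00 → $21,689.46
Installment 4: $21,689.46 +$629.00 interest = $22,318.46; pay $4,464.00 → $17,854.46
Installment 5: $17,854.46 +$518.00 interest = $18,372.46; pay $3,675.00 → $14,697.46
Installment 6: $14,697.46 +$427.00 interest = $15,124.46; pay $3,025.00 → $12,099.46
Installment 7: $12,099.46 +$351.00 interest = $12,450.46; pay $2,799.00 → $9,651.46
Installment 8: $9,651.46 +$280.00 interest = $9,931.46; pay $2,799.00 → $7,132.46
Installment 9: $7,132.46 +$207.00 interest = $7,339.46; pay $2,799.00 → $4,540.46
Installment 10: $4,540.46 +$132.00 interest = $4,672.46; pay $2,799.00 → $1,873.46
Installment 11: $1,873.46 +$55.00 interest = $1,928.46; pay $1,928.46 → $0.00
Total interest: $1,128.00 + $929.00 + $765.00 + $629.00 + $518.00 + $427.00 + $351.00 + $280.00 + $207.00 + $132.00 + $55.00 = $5,421.00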